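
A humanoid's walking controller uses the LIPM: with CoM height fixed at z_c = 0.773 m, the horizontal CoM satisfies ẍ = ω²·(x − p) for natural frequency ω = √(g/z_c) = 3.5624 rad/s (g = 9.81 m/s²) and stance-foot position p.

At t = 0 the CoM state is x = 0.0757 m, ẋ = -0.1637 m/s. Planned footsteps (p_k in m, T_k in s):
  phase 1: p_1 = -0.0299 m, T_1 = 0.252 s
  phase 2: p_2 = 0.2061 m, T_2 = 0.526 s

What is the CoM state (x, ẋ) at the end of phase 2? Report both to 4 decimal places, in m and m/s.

phase 1: p=-0.0299, T=0.252, ωT=0.897725, cosh=1.430755, sinh=1.023259; start (x,ẋ)=(0.075700, -0.163700) → end (x,ẋ)=(0.074167, 0.150725)
phase 2: p=0.2061, T=0.526, ωT=1.873822, cosh=3.333340, sinh=3.179805; start (x,ẋ)=(0.074167, 0.150725) → end (x,ẋ)=(-0.099141, -0.992089)

x = -0.0991, ẋ = -0.9921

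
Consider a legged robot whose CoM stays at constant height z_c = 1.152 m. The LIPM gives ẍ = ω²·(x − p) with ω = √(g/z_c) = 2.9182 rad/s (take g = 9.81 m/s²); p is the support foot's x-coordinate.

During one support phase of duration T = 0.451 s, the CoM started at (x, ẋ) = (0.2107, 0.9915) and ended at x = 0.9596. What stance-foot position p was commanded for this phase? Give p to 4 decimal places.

ωT = 2.9182·0.451 = 1.316108; cosh(ωT) = 1.998529, sinh(ωT) = 1.730352
x(T) = p + (x₀−p)·cosh(ωT) + (ẋ₀/ω)·sinh(ωT) ⇒ p·(1 − cosh) = x(T) − x₀·cosh − (ẋ₀/ω)·sinh
numerator   = 0.9596 − (0.2107)·1.998529 − (0.9915/2.9182)·1.730352 = -0.049402
denominator = 1 − 1.998529 = -0.998529
p = -0.049402 / -0.998529 = 0.0495

p = 0.0495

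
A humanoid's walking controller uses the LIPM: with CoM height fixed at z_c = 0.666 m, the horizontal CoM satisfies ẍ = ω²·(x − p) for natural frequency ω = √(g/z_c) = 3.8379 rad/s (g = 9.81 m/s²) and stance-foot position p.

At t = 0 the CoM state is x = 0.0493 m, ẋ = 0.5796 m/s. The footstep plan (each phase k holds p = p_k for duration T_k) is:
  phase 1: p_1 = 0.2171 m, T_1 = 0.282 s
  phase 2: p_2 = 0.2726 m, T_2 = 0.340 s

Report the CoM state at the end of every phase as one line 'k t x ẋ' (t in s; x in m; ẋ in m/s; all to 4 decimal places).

1 0.2820 0.1383 0.1123
2 0.6220 0.0568 -0.6580

phase 1: p=0.2171, T=0.282, ωT=1.082288, cosh=1.645122, sinh=1.306302; start (x,ẋ)=(0.049300, 0.579600) → end (x,ẋ)=(0.138326, 0.112254)
phase 2: p=0.2726, T=0.340, ωT=1.304886, cosh=1.979236, sinh=1.708033; start (x,ẋ)=(0.138326, 0.112254) → end (x,ẋ)=(0.056799, -0.658020)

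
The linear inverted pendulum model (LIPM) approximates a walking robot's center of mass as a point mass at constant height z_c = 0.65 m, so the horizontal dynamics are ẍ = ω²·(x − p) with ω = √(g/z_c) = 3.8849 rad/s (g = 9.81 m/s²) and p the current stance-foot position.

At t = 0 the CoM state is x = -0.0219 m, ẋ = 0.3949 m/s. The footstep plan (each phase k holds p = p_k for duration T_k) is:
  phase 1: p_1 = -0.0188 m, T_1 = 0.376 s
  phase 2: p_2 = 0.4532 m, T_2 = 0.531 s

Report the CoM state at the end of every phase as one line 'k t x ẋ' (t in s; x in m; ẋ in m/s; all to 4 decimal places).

phase 1: p=-0.0188, T=0.376, ωT=1.460722, cosh=2.270570, sinh=2.038501; start (x,ẋ)=(-0.021900, 0.394900) → end (x,ẋ)=(0.181375, 0.872098)
phase 2: p=0.4532, T=0.531, ωT=2.062882, cosh=3.997850, sinh=3.870763; start (x,ẋ)=(0.181375, 0.872098) → end (x,ẋ)=(0.235408, -0.601061)

1 0.3760 0.1814 0.8721
2 0.9070 0.2354 -0.6011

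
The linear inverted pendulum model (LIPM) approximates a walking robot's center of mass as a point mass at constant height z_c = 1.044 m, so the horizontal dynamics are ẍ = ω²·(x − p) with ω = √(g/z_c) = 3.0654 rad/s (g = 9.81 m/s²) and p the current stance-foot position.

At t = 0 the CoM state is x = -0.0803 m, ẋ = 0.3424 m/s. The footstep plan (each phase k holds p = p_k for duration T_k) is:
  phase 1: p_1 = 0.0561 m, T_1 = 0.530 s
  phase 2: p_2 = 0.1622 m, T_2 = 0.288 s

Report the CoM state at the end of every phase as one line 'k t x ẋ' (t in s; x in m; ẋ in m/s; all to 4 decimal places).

1 0.5300 -0.0310 -0.1173
2 0.8180 -0.1497 -0.7596

phase 1: p=0.0561, T=0.530, ωT=1.624662, cosh=2.636841, sinh=2.439862; start (x,ẋ)=(-0.080300, 0.342400) → end (x,ẋ)=(-0.031037, -0.117302)
phase 2: p=0.1622, T=0.288, ωT=0.882835, cosh=1.415677, sinh=1.002068; start (x,ẋ)=(-0.031037, -0.117302) → end (x,ẋ)=(-0.149706, -0.759635)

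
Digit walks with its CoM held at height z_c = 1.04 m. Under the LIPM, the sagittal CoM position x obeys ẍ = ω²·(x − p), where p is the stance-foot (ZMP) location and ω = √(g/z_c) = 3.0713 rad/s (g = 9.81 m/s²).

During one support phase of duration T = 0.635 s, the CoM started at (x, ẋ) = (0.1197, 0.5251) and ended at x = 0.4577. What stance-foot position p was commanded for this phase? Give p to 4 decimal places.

ωT = 3.0713·0.635 = 1.950276; cosh(ωT) = 3.586430, sinh(ωT) = 3.444195
x(T) = p + (x₀−p)·cosh(ωT) + (ẋ₀/ω)·sinh(ωT) ⇒ p·(1 − cosh) = x(T) − x₀·cosh − (ẋ₀/ω)·sinh
numerator   = 0.4577 − (0.1197)·3.586430 − (0.5251/3.0713)·3.444195 = -0.560449
denominator = 1 − 3.586430 = -2.586430
p = -0.560449 / -2.586430 = 0.2167

p = 0.2167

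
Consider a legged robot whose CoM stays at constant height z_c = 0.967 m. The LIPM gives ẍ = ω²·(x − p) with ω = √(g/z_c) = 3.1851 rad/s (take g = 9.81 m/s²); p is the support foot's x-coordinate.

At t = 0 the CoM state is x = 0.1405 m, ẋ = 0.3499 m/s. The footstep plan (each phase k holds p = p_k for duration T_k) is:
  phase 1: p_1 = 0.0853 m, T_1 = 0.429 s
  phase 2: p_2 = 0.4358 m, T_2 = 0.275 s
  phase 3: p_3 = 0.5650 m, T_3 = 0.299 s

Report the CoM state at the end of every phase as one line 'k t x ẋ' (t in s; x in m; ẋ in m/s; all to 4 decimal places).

phase 1: p=0.0853, T=0.429, ωT=1.366408, cosh=2.088131, sinh=1.833109; start (x,ẋ)=(0.140500, 0.349900) → end (x,ẋ)=(0.401942, 1.052930)
phase 2: p=0.4358, T=0.275, ωT=0.875903, cosh=1.408764, sinh=0.992278; start (x,ẋ)=(0.401942, 1.052930) → end (x,ẋ)=(0.716128, 1.376319)
phase 3: p=0.5650, T=0.299, ωT=0.952345, cosh=1.488808, sinh=1.102972; start (x,ẋ)=(0.716128, 1.376319) → end (x,ẋ)=(1.266608, 2.580000)

1 0.4290 0.4019 1.0529
2 0.7040 0.7161 1.3763
3 1.0030 1.2666 2.5800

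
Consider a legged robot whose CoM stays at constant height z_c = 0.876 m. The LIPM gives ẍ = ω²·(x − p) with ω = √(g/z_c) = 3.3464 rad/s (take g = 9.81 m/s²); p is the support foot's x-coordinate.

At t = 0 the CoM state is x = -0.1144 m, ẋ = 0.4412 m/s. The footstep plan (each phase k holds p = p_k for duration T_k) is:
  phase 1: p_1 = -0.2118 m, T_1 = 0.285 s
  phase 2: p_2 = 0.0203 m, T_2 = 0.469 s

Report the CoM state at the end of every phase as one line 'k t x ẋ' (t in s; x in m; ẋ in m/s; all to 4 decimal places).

1 0.2850 0.0790 1.0177
2 0.7540 0.8664 3.0022

phase 1: p=-0.2118, T=0.285, ωT=0.953724, cosh=1.490330, sinh=1.105027; start (x,ẋ)=(-0.114400, 0.441200) → end (x,ẋ)=(0.079048, 1.017705)
phase 2: p=0.0203, T=0.469, ωT=1.569462, cosh=2.506109, sinh=2.297952; start (x,ẋ)=(0.079048, 1.017705) → end (x,ẋ)=(0.866382, 3.002248)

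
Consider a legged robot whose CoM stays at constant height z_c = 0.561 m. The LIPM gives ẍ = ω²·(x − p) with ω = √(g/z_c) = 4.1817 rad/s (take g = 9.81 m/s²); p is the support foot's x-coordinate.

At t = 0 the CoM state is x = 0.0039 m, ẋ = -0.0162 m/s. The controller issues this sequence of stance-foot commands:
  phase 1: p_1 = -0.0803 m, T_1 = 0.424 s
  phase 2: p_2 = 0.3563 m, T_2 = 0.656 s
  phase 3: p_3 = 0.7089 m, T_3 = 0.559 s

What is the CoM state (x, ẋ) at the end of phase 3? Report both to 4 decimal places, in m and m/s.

x = 1.7946, ẋ = 4.6934

phase 1: p=-0.0803, T=0.424, ωT=1.773041, cosh=3.029274, sinh=2.859458; start (x,ẋ)=(0.003900, -0.016200) → end (x,ẋ)=(0.163687, 0.957739)
phase 2: p=0.3563, T=0.656, ωT=2.743195, cosh=7.800456, sinh=7.736092; start (x,ẋ)=(0.163687, 0.957739) → end (x,ẋ)=(0.625637, 1.239774)
phase 3: p=0.7089, T=0.559, ωT=2.337570, cosh=5.226303, sinh=5.129741; start (x,ẋ)=(0.625637, 1.239774) → end (x,ẋ)=(1.794588, 4.693359)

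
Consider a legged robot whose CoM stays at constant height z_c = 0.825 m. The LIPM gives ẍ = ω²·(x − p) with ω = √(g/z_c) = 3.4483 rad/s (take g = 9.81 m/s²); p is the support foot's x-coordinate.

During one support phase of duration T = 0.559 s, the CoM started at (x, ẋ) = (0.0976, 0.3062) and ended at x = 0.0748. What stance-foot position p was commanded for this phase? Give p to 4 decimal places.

p = 0.2257

ωT = 3.4483·0.559 = 1.927600; cosh(ωT) = 3.509245, sinh(ωT) = 3.363748
x(T) = p + (x₀−p)·cosh(ωT) + (ẋ₀/ω)·sinh(ωT) ⇒ p·(1 − cosh) = x(T) − x₀·cosh − (ẋ₀/ω)·sinh
numerator   = 0.0748 − (0.0976)·3.509245 − (0.3062/3.4483)·3.363748 = -0.566394
denominator = 1 − 3.509245 = -2.509245
p = -0.566394 / -2.509245 = 0.2257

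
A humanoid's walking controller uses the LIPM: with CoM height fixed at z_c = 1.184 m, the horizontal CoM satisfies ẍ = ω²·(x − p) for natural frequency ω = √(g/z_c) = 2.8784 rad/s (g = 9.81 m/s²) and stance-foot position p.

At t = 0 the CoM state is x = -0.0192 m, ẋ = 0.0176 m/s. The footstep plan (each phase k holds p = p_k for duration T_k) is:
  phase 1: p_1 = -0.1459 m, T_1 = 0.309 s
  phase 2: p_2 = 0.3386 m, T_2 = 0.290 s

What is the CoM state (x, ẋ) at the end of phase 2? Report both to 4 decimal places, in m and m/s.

phase 1: p=-0.1459, T=0.309, ωT=0.889426, cosh=1.422312, sinh=1.011420; start (x,ẋ)=(-0.019200, 0.017600) → end (x,ẋ)=(0.040491, 0.393891)
phase 2: p=0.3386, T=0.290, ωT=0.834736, cosh=1.369097, sinh=0.935108; start (x,ẋ)=(0.040491, 0.393891) → end (x,ẋ)=(0.058424, -0.263120)

x = 0.0584, ẋ = -0.2631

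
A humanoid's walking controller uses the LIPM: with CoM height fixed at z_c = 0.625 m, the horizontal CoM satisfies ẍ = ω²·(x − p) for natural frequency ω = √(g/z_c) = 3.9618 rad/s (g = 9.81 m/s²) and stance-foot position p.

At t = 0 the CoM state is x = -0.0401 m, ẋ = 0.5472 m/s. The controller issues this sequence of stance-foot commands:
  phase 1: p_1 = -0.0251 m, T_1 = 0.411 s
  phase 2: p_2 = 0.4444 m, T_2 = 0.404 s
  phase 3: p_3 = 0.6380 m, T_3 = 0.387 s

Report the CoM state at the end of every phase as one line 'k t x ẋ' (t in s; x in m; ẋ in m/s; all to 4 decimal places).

phase 1: p=-0.0251, T=0.411, ωT=1.628300, cosh=2.645734, sinh=2.449471; start (x,ẋ)=(-0.040100, 0.547200) → end (x,ẋ)=(0.273533, 1.302181)
phase 2: p=0.4444, T=0.404, ωT=1.600567, cosh=2.578812, sinh=2.377030; start (x,ẋ)=(0.273533, 1.302181) → end (x,ẋ)=(0.785057, 1.748967)
phase 3: p=0.6380, T=0.387, ωT=1.533217, cosh=2.424448, sinh=2.208608; start (x,ẋ)=(0.785057, 1.748967) → end (x,ẋ)=(1.969539, 5.527036)

1 0.4110 0.2735 1.3022
2 0.8150 0.7851 1.7490
3 1.2020 1.9695 5.5270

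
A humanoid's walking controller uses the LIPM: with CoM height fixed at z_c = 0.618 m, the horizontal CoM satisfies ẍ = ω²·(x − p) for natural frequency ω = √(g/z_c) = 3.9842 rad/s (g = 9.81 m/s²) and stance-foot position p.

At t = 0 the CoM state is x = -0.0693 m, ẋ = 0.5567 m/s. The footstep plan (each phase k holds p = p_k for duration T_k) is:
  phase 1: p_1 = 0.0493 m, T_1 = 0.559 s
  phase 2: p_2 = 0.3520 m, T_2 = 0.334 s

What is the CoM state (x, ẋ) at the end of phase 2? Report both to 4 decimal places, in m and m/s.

x = 0.1063, ẋ = -0.6308

phase 1: p=0.0493, T=0.559, ωT=2.227168, cosh=4.690699, sinh=4.582865; start (x,ẋ)=(-0.069300, 0.556700) → end (x,ẋ)=(0.133333, 0.445788)
phase 2: p=0.3520, T=0.334, ωT=1.330723, cosh=2.024032, sinh=1.759746; start (x,ẋ)=(0.133333, 0.445788) → end (x,ẋ)=(0.106307, -0.630825)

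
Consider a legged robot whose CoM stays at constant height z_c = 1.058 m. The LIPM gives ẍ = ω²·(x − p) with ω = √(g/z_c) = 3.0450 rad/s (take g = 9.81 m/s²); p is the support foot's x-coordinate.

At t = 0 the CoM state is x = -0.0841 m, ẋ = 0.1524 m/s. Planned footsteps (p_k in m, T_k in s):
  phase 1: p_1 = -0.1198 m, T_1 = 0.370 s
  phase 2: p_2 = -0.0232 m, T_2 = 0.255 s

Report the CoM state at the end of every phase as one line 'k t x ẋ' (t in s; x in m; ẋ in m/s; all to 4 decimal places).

phase 1: p=-0.1198, T=0.370, ωT=1.126650, cosh=1.704710, sinh=1.380593; start (x,ẋ)=(-0.084100, 0.152400) → end (x,ẋ)=(0.010156, 0.409877)
phase 2: p=-0.0232, T=0.255, ωT=0.776475, cosh=1.316910, sinh=0.856886; start (x,ẋ)=(0.010156, 0.409877) → end (x,ẋ)=(0.136069, 0.626804)

1 0.3700 0.0102 0.4099
2 0.6250 0.1361 0.6268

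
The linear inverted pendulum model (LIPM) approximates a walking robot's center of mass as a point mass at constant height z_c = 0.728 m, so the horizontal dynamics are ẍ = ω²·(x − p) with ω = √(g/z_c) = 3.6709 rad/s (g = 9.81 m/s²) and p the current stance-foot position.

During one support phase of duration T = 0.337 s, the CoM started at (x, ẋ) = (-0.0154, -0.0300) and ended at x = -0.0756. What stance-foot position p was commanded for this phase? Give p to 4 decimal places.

p = 0.0391

ωT = 3.6709·0.337 = 1.237093; cosh(ωT) = 1.867905, sinh(ωT) = 1.577679
x(T) = p + (x₀−p)·cosh(ωT) + (ẋ₀/ω)·sinh(ωT) ⇒ p·(1 − cosh) = x(T) − x₀·cosh − (ẋ₀/ω)·sinh
numerator   = -0.0756 − (-0.0154)·1.867905 − (-0.0300/3.6709)·1.577679 = -0.033941
denominator = 1 − 1.867905 = -0.867905
p = -0.033941 / -0.867905 = 0.0391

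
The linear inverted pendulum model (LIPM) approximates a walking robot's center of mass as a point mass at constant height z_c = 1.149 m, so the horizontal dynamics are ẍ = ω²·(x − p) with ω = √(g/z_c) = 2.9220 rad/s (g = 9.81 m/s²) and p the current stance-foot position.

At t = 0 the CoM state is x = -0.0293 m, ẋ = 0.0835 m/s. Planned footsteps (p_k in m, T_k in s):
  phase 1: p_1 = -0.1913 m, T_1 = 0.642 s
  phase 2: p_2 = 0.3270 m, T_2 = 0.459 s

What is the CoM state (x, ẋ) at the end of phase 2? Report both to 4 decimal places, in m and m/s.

x = 1.6490, ẋ = 4.2434

phase 1: p=-0.1913, T=0.642, ωT=1.875924, cosh=3.340030, sinh=3.186817; start (x,ẋ)=(-0.029300, 0.083500) → end (x,ẋ)=(0.440852, 1.787417)
phase 2: p=0.3270, T=0.459, ωT=1.341198, cosh=2.042577, sinh=1.781045; start (x,ẋ)=(0.440852, 1.787417) → end (x,ẋ)=(1.649035, 4.243448)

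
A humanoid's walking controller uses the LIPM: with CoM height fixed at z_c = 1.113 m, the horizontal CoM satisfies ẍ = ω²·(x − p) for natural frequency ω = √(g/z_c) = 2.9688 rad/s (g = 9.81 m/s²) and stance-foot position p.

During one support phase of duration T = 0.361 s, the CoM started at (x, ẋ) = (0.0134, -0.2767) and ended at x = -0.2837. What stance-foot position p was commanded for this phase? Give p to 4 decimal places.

p = 0.2937

ωT = 2.9688·0.361 = 1.071737; cosh(ωT) = 1.631430, sinh(ωT) = 1.289017
x(T) = p + (x₀−p)·cosh(ωT) + (ẋ₀/ω)·sinh(ωT) ⇒ p·(1 − cosh) = x(T) − x₀·cosh − (ẋ₀/ω)·sinh
numerator   = -0.2837 − (0.0134)·1.631430 − (-0.2767/2.9688)·1.289017 = -0.185421
denominator = 1 − 1.631430 = -0.631430
p = -0.185421 / -0.631430 = 0.2937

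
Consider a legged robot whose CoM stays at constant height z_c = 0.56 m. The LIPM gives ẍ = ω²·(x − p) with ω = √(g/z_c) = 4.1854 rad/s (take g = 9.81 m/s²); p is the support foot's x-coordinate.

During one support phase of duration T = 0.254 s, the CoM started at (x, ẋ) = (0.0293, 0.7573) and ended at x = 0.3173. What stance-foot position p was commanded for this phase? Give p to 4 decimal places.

p = -0.0631

ωT = 4.1854·0.254 = 1.063092; cosh(ωT) = 1.620347, sinh(ωT) = 1.274961
x(T) = p + (x₀−p)·cosh(ωT) + (ẋ₀/ω)·sinh(ωT) ⇒ p·(1 − cosh) = x(T) − x₀·cosh − (ẋ₀/ω)·sinh
numerator   = 0.3173 − (0.0293)·1.620347 − (0.7573/4.1854)·1.274961 = 0.039134
denominator = 1 − 1.620347 = -0.620347
p = 0.039134 / -0.620347 = -0.0631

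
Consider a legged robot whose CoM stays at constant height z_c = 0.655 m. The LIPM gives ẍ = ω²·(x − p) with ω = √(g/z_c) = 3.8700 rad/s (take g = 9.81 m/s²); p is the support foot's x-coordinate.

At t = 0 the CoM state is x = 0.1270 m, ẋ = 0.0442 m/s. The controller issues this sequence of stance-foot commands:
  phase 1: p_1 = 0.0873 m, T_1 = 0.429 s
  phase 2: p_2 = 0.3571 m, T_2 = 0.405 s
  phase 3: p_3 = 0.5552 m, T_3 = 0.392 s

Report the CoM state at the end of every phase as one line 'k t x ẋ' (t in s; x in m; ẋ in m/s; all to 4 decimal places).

phase 1: p=0.0873, T=0.429, ωT=1.660230, cosh=2.725308, sinh=2.535213; start (x,ẋ)=(0.127000, 0.044200) → end (x,ẋ)=(0.224450, 0.509966)
phase 2: p=0.3571, T=0.405, ωT=1.567350, cosh=2.501262, sinh=2.292665; start (x,ẋ)=(0.224450, 0.509966) → end (x,ẋ)=(0.327421, 0.098606)
phase 3: p=0.5552, T=0.392, ωT=1.517040, cosh=2.389036, sinh=2.169676; start (x,ẋ)=(0.327421, 0.098606) → end (x,ẋ)=(0.066311, -1.677004)

1 0.4290 0.2244 0.5100
2 0.8340 0.3274 0.0986
3 1.2260 0.0663 -1.6770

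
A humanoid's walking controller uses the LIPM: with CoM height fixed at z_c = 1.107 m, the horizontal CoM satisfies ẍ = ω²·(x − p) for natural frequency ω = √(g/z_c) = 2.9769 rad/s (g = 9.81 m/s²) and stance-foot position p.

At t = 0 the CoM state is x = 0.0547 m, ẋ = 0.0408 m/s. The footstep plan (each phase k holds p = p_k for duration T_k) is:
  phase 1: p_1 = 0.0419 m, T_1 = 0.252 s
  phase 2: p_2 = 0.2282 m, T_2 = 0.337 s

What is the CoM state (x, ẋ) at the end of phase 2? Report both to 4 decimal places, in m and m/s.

phase 1: p=0.0419, T=0.252, ωT=0.750179, cosh=1.294830, sinh=0.822548; start (x,ẋ)=(0.054700, 0.040800) → end (x,ẋ)=(0.069747, 0.084172)
phase 2: p=0.2282, T=0.337, ωT=1.003215, cosh=1.546867, sinh=1.180169; start (x,ẋ)=(0.069747, 0.084172) → end (x,ẋ)=(0.016464, -0.426481)

x = 0.0165, ẋ = -0.4265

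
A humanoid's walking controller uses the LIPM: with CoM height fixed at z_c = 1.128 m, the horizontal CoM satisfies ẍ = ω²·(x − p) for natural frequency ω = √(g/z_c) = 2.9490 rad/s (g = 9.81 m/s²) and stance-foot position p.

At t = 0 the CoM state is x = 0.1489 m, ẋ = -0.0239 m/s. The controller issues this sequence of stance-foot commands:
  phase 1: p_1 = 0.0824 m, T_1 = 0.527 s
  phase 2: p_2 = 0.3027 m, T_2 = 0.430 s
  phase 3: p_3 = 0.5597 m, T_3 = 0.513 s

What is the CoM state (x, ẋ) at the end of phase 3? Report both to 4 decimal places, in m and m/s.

phase 1: p=0.0824, T=0.527, ωT=1.554123, cosh=2.471155, sinh=2.259780; start (x,ẋ)=(0.148900, -0.023900) → end (x,ẋ)=(0.228418, 0.384102)
phase 2: p=0.3027, T=0.430, ωT=1.268070, cosh=1.917680, sinh=1.636306; start (x,ẋ)=(0.228418, 0.384102) → end (x,ẋ)=(0.373376, 0.378137)
phase 3: p=0.5597, T=0.513, ωT=1.512837, cosh=2.379938, sinh=2.159654; start (x,ẋ)=(0.373376, 0.378137) → end (x,ẋ)=(0.393182, -0.286724)

x = 0.3932, ẋ = -0.2867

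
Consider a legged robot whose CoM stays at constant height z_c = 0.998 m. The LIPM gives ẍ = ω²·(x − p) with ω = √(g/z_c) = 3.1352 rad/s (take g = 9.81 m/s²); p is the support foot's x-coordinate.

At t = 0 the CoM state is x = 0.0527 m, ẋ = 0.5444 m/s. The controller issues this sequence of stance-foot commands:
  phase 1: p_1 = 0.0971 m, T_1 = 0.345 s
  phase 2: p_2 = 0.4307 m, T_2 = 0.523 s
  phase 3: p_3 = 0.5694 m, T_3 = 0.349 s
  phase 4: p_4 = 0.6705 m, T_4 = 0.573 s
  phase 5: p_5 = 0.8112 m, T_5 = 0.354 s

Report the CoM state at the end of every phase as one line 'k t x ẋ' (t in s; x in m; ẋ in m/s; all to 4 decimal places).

1 0.3450 0.2507 0.7135
2 0.8680 0.5138 0.5085
3 1.2170 0.6922 0.6135
4 1.7900 1.3111 2.0991
5 2.1440 2.5573 5.6496

phase 1: p=0.0971, T=0.345, ωT=1.081644, cosh=1.644281, sinh=1.305243; start (x,ẋ)=(0.052700, 0.544400) → end (x,ẋ)=(0.250738, 0.713453)
phase 2: p=0.4307, T=0.523, ωT=1.639710, cosh=2.673855, sinh=2.479818; start (x,ẋ)=(0.250738, 0.713453) → end (x,ẋ)=(0.513821, 0.508514)
phase 3: p=0.5694, T=0.349, ωT=1.094185, cosh=1.660780, sinh=1.325967; start (x,ẋ)=(0.513821, 0.508514) → end (x,ẋ)=(0.692160, 0.613477)
phase 4: p=0.6705, T=0.573, ωT=1.796470, cosh=3.097105, sinh=2.931222; start (x,ẋ)=(0.692160, 0.613477) → end (x,ẋ)=(1.311149, 2.099063)
phase 5: p=0.8112, T=0.354, ωT=1.109861, cosh=1.681770, sinh=1.352166; start (x,ẋ)=(1.311149, 2.099063) → end (x,ẋ)=(2.557294, 5.649581)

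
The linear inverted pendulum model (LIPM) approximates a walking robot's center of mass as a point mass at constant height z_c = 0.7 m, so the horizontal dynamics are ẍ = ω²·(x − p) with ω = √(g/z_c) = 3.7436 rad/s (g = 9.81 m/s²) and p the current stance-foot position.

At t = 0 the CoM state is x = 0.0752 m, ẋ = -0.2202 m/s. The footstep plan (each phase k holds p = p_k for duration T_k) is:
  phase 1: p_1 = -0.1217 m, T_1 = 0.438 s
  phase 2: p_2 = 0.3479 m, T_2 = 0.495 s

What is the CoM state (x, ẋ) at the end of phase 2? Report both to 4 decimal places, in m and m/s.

x = 1.0869, ẋ = 3.0131

phase 1: p=-0.1217, T=0.438, ωT=1.639697, cosh=2.673823, sinh=2.479784; start (x,ẋ)=(0.075200, -0.220200) → end (x,ẋ)=(0.258914, 1.239110)
phase 2: p=0.3479, T=0.495, ωT=1.853082, cosh=3.268102, sinh=3.111349; start (x,ẋ)=(0.258914, 1.239110) → end (x,ẋ)=(1.086922, 3.013058)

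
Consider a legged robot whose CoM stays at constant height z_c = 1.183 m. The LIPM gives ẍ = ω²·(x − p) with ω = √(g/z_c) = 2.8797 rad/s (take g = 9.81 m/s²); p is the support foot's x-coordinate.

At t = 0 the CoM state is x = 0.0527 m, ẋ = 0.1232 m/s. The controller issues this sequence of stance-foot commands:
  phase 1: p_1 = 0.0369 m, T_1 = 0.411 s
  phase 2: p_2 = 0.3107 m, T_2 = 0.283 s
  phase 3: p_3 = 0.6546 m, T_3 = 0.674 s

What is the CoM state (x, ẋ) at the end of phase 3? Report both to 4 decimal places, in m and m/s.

x = -1.2255, ẋ = -5.2205

phase 1: p=0.0369, T=0.411, ωT=1.183557, cosh=1.786079, sinh=1.479891; start (x,ẋ)=(0.052700, 0.123200) → end (x,ẋ)=(0.128433, 0.287379)
phase 2: p=0.3107, T=0.283, ωT=0.814955, cosh=1.350867, sinh=0.908208; start (x,ẋ)=(0.128433, 0.287379) → end (x,ẋ)=(0.155116, -0.088484)
phase 3: p=0.6546, T=0.674, ωT=1.940918, cosh=3.554356, sinh=3.410784; start (x,ẋ)=(0.155116, -0.088484) → end (x,ẋ)=(-1.225547, -5.220453)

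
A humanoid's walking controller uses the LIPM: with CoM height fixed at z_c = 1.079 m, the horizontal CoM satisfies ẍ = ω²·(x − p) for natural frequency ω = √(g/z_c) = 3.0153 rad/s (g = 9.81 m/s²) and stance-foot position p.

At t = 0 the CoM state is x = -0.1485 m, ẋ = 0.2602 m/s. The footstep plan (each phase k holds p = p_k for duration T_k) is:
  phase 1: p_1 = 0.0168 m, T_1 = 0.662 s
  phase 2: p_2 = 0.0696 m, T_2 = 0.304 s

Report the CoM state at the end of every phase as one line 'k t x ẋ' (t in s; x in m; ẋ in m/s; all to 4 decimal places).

phase 1: p=0.0168, T=0.662, ωT=1.996129, cosh=3.748183, sinh=3.612323; start (x,ẋ)=(-0.148500, 0.260200) → end (x,ẋ)=(-0.291056, -0.825209)
phase 2: p=0.0696, T=0.304, ωT=0.916651, cosh=1.450379, sinh=1.050523; start (x,ẋ)=(-0.291056, -0.825209) → end (x,ẋ)=(-0.740988, -2.339294)

1 0.6620 -0.2911 -0.8252
2 0.9660 -0.7410 -2.3393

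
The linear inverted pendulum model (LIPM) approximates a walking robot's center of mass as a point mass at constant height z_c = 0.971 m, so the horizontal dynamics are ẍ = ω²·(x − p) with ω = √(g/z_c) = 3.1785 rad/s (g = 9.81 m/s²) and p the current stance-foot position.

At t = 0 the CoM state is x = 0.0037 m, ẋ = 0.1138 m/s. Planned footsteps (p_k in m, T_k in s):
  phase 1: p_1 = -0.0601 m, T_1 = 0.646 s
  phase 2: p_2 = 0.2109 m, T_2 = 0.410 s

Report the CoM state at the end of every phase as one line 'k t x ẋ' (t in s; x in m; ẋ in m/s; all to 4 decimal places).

1 0.6460 0.3298 1.2280
2 1.0560 1.1045 3.0713

phase 1: p=-0.0601, T=0.646, ωT=2.053311, cosh=3.960986, sinh=3.832677; start (x,ẋ)=(0.003700, 0.113800) → end (x,ẋ)=(0.329832, 1.227982)
phase 2: p=0.2109, T=0.410, ωT=1.303185, cosh=1.976334, sinh=1.704668; start (x,ẋ)=(0.329832, 1.227982) → end (x,ẋ)=(1.104532, 3.071313)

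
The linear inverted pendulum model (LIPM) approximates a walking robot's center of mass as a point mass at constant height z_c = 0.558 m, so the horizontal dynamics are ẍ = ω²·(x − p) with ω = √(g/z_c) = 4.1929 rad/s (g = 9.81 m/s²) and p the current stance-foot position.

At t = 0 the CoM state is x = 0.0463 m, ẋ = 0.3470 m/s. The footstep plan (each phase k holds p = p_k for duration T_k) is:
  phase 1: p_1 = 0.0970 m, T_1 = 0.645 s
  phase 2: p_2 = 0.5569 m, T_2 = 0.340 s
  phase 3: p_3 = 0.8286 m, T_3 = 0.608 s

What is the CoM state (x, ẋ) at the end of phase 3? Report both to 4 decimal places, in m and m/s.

x = -0.4128, ẋ = -5.0790

phase 1: p=0.0970, T=0.645, ωT=2.704420, cosh=7.506281, sinh=7.439372; start (x,ẋ)=(0.046300, 0.347000) → end (x,ẋ)=(0.332106, 1.023218)
phase 2: p=0.5569, T=0.340, ωT=1.425586, cosh=2.200331, sinh=1.959964; start (x,ẋ)=(0.332106, 1.023218) → end (x,ẋ)=(0.540580, 0.404077)
phase 3: p=0.8286, T=0.608, ωT=2.549283, cosh=6.438032, sinh=6.359895; start (x,ẋ)=(0.540580, 0.404077) → end (x,ẋ)=(-0.412765, -5.078985)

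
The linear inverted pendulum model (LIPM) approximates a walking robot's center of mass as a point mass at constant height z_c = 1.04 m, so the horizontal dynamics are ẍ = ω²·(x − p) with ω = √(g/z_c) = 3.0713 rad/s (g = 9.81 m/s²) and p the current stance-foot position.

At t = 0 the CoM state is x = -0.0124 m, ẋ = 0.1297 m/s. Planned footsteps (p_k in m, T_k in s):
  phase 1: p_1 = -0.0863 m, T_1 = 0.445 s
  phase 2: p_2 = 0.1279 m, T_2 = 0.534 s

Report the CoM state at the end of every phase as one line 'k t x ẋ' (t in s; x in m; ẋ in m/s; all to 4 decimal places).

phase 1: p=-0.0863, T=0.445, ωT=1.366729, cosh=2.088718, sinh=1.833779; start (x,ẋ)=(-0.012400, 0.129700) → end (x,ẋ)=(0.145496, 0.687118)
phase 2: p=0.1279, T=0.534, ωT=1.640074, cosh=2.674759, sinh=2.480793; start (x,ẋ)=(0.145496, 0.687118) → end (x,ẋ)=(0.729974, 1.971944)

1 0.4450 0.1455 0.6871
2 0.9790 0.7300 1.9719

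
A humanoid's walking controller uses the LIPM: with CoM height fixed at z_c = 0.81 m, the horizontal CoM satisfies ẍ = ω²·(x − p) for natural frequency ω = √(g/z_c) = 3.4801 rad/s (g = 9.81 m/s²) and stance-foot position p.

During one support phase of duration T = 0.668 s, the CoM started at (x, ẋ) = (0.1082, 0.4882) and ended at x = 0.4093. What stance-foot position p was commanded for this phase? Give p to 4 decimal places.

p = 0.2065

ωT = 3.4801·0.668 = 2.324707; cosh(ωT) = 5.160747, sinh(ωT) = 5.062935
x(T) = p + (x₀−p)·cosh(ωT) + (ẋ₀/ω)·sinh(ωT) ⇒ p·(1 − cosh) = x(T) − x₀·cosh − (ẋ₀/ω)·sinh
numerator   = 0.4093 − (0.1082)·5.160747 − (0.4882/3.4801)·5.062935 = -0.859338
denominator = 1 − 5.160747 = -4.160747
p = -0.859338 / -4.160747 = 0.2065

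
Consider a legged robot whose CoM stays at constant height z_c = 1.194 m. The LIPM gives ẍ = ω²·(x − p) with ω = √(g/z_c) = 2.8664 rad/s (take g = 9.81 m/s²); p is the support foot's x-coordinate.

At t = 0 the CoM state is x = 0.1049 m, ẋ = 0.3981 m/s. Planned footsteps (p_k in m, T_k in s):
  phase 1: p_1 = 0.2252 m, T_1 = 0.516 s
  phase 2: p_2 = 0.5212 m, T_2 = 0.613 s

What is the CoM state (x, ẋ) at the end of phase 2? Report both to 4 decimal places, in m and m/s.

x = -0.1308, ẋ = -1.6933

phase 1: p=0.2252, T=0.516, ωT=1.479062, cosh=2.308340, sinh=2.080489; start (x,ẋ)=(0.104900, 0.398100) → end (x,ẋ)=(0.236455, 0.201540)
phase 2: p=0.5212, T=0.613, ωT=1.757103, cosh=2.984084, sinh=2.811540; start (x,ẋ)=(0.236455, 0.201540) → end (x,ẋ)=(-0.130820, -1.693345)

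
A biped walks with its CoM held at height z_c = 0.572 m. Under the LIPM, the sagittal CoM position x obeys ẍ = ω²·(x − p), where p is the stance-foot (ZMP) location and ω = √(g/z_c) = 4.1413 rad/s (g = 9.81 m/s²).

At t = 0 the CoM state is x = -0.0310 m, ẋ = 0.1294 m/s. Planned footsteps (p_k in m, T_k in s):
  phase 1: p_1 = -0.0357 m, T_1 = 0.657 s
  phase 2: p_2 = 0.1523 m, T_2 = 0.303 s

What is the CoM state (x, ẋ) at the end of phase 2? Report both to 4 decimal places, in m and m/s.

phase 1: p=-0.0357, T=0.657, ωT=2.720834, cosh=7.629405, sinh=7.563585; start (x,ẋ)=(-0.031000, 0.129400) → end (x,ẋ)=(0.236492, 1.134463)
phase 2: p=0.1523, T=0.303, ωT=1.254814, cosh=1.896157, sinh=1.611028; start (x,ẋ)=(0.236492, 1.134463) → end (x,ẋ)=(0.753264, 2.712827)

x = 0.7533, ẋ = 2.7128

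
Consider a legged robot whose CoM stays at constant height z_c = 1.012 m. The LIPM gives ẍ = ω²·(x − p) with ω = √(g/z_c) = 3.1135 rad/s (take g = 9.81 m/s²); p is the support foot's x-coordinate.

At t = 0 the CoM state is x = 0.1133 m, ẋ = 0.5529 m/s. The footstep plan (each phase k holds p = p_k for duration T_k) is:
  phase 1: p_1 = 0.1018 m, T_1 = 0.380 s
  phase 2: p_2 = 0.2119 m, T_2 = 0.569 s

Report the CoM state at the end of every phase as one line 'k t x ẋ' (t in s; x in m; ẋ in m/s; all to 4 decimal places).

1 0.3800 0.3850 1.0401
2 0.9490 1.6893 4.6852

phase 1: p=0.1018, T=0.380, ωT=1.183130, cosh=1.785447, sinh=1.479129; start (x,ẋ)=(0.113300, 0.552900) → end (x,ẋ)=(0.384999, 1.040134)
phase 2: p=0.2119, T=0.569, ωT=1.771581, cosh=3.025105, sinh=2.855041; start (x,ẋ)=(0.384999, 1.040134) → end (x,ẋ)=(1.689332, 4.685218)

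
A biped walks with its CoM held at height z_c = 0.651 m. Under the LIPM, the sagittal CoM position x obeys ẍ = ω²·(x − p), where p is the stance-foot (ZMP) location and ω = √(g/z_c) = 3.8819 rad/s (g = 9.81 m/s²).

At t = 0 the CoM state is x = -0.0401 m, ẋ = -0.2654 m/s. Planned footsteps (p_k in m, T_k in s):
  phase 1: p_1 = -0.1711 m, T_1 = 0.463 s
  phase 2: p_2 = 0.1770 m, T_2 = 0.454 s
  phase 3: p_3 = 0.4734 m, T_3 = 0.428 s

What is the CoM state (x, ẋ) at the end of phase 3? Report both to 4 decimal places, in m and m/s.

x = 0.1166, ẋ = -1.1269

phase 1: p=-0.1711, T=0.463, ωT=1.797320, cosh=3.099598, sinh=2.933856; start (x,ẋ)=(-0.040100, -0.265400) → end (x,ẋ)=(0.034364, 0.669317)
phase 2: p=0.1770, T=0.454, ωT=1.762383, cosh=2.998969, sinh=2.827334; start (x,ẋ)=(0.034364, 0.669317) → end (x,ẋ)=(0.236727, 0.441768)
phase 3: p=0.4734, T=0.428, ωT=1.661453, cosh=2.728411, sinh=2.538548; start (x,ẋ)=(0.236727, 0.441768) → end (x,ẋ)=(0.116552, -1.126939)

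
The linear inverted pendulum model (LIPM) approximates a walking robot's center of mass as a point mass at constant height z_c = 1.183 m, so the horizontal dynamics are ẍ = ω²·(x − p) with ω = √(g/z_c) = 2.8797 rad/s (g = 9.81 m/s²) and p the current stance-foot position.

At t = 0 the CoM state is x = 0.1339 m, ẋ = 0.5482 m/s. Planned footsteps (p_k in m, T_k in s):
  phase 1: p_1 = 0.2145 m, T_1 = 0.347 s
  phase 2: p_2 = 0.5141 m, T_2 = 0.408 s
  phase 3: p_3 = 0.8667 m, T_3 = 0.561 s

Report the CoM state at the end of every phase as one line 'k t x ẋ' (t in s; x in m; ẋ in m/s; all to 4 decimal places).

phase 1: p=0.2145, T=0.347, ωT=0.999256, cosh=1.542207, sinh=1.174053; start (x,ẋ)=(0.133900, 0.548200) → end (x,ẋ)=(0.313699, 0.572935)
phase 2: p=0.5141, T=0.408, ωT=1.174918, cosh=1.773360, sinh=1.464516; start (x,ẋ)=(0.313699, 0.572935) → end (x,ẋ)=(0.450092, 0.170857)
phase 3: p=0.8667, T=0.561, ωT=1.615512, cosh=2.614625, sinh=2.415836; start (x,ẋ)=(0.450092, 0.170857) → end (x,ẋ)=(-0.079237, -2.451563)

1 0.3470 0.3137 0.5729
2 0.7550 0.4501 0.1709
3 1.3160 -0.0792 -2.4516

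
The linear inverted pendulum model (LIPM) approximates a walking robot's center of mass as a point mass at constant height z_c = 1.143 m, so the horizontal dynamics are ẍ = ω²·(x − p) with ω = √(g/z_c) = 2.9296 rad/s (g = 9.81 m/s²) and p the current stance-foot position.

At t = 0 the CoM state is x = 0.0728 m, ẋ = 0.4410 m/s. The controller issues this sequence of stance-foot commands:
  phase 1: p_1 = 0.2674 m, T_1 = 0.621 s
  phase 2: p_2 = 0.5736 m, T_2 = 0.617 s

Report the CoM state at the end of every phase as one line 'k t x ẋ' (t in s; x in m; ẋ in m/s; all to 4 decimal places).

phase 1: p=0.2674, T=0.621, ωT=1.819282, cosh=3.164784, sinh=3.002642; start (x,ẋ)=(0.072800, 0.441000) → end (x,ẋ)=(0.103528, -0.316137)
phase 2: p=0.5736, T=0.617, ωT=1.807563, cosh=3.129815, sinh=2.965761; start (x,ẋ)=(0.103528, -0.316137) → end (x,ẋ)=(-1.217677, -5.073666)

1 0.6210 0.1035 -0.3161
2 1.2380 -1.2177 -5.0737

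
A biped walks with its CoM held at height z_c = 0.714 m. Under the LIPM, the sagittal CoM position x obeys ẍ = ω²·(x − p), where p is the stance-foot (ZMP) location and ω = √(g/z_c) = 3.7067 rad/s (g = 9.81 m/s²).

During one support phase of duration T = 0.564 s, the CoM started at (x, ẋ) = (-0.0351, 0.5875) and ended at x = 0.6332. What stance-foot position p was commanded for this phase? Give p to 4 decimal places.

p = -0.0470

ωT = 3.7067·0.564 = 2.090579; cosh(ωT) = 4.106606, sinh(ωT) = 3.982990
x(T) = p + (x₀−p)·cosh(ωT) + (ẋ₀/ω)·sinh(ωT) ⇒ p·(1 − cosh) = x(T) − x₀·cosh − (ẋ₀/ω)·sinh
numerator   = 0.6332 − (-0.0351)·4.106606 − (0.5875/3.7067)·3.982990 = 0.146051
denominator = 1 − 4.106606 = -3.106606
p = 0.146051 / -3.106606 = -0.0470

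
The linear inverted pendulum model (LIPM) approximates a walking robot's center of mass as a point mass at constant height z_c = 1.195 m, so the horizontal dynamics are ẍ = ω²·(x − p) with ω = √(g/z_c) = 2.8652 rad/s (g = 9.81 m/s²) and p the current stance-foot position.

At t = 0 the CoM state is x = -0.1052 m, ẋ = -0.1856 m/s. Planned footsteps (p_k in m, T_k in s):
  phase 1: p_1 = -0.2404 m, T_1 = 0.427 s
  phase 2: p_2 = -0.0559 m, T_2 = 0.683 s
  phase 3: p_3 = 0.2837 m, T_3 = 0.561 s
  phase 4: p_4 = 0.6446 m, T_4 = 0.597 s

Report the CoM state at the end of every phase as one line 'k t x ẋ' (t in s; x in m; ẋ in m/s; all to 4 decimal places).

1 0.4270 -0.0913 0.2586
2 1.1100 0.1293 0.5816
3 1.6710 0.3693 0.4504
4 2.2680 0.2788 -0.8242

phase 1: p=-0.2404, T=0.427, ωT=1.223440, cosh=1.846539, sinh=1.552322; start (x,ẋ)=(-0.105200, -0.185600) → end (x,ẋ)=(-0.091303, 0.258613)
phase 2: p=-0.0559, T=0.683, ωT=1.956932, cosh=3.609434, sinh=3.468143; start (x,ẋ)=(-0.091303, 0.258613) → end (x,ẋ)=(0.129349, 0.581648)
phase 3: p=0.2837, T=0.561, ωT=1.607377, cosh=2.595060, sinh=2.394647; start (x,ẋ)=(0.129349, 0.581648) → end (x,ẋ)=(0.369275, 0.450390)
phase 4: p=0.6446, T=0.597, ωT=1.710524, cosh=2.856316, sinh=2.675545; start (x,ẋ)=(0.369275, 0.450390) → end (x,ẋ)=(0.278762, -0.824178)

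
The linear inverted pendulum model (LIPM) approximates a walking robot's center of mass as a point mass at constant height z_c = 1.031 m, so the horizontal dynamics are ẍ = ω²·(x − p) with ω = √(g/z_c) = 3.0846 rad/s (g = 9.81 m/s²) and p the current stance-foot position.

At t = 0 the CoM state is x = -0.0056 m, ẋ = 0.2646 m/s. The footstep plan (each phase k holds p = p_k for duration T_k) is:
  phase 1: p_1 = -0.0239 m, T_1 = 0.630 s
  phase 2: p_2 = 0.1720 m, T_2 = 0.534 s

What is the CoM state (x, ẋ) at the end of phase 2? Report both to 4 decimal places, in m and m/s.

x = 1.5302, ẋ = 4.3115

phase 1: p=-0.0239, T=0.630, ωT=1.943298, cosh=3.562485, sinh=3.419254; start (x,ẋ)=(-0.005600, 0.264600) → end (x,ẋ)=(0.334600, 1.135644)
phase 2: p=0.1720, T=0.534, ωT=1.647176, cosh=2.692446, sinh=2.499853; start (x,ẋ)=(0.334600, 1.135644) → end (x,ẋ)=(1.530153, 4.311479)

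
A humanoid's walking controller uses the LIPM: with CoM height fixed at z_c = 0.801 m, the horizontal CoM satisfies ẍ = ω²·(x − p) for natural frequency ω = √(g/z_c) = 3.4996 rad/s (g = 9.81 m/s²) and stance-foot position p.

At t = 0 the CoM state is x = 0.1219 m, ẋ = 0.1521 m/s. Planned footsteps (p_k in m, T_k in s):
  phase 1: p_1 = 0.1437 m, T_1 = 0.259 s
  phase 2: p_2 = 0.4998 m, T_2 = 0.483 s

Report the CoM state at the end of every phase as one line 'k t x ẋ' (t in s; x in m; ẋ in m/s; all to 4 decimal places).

1 0.2590 0.1573 0.1400
2 0.7420 -0.3554 -2.7458

phase 1: p=0.1437, T=0.259, ωT=0.906396, cosh=1.439682, sinh=1.035704; start (x,ẋ)=(0.121900, 0.152100) → end (x,ẋ)=(0.157329, 0.139960)
phase 2: p=0.4998, T=0.483, ωT=1.690307, cosh=2.802803, sinh=2.618340; start (x,ẋ)=(0.157329, 0.139960) → end (x,ẋ)=(-0.355363, -2.745831)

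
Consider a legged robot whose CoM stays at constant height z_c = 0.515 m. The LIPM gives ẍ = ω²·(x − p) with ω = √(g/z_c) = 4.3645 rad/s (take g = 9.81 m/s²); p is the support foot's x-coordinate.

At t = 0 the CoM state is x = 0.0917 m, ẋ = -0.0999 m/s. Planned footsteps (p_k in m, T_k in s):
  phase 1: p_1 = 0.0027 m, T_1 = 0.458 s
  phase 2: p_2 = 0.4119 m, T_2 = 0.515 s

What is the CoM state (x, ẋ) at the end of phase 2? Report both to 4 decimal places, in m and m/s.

phase 1: p=0.0027, T=0.458, ωT=1.998941, cosh=3.758357, sinh=3.622878; start (x,ẋ)=(0.091700, -0.099900) → end (x,ẋ)=(0.254269, 1.031813)
phase 2: p=0.4119, T=0.515, ωT=2.247717, cosh=4.785872, sinh=4.680232; start (x,ẋ)=(0.254269, 1.031813) → end (x,ẋ)=(0.763953, 1.718214)

x = 0.7640, ẋ = 1.7182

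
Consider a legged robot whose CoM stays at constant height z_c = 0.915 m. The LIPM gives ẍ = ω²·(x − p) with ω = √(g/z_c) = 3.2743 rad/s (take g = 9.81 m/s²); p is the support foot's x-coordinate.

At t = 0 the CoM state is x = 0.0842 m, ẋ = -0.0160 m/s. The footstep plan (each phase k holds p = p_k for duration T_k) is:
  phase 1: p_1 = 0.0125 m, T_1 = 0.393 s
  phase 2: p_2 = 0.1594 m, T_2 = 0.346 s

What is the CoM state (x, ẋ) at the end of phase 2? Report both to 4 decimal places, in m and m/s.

x = 0.2867, ẋ = 0.5494

phase 1: p=0.0125, T=0.393, ωT=1.286800, cosh=1.948666, sinh=1.672513; start (x,ẋ)=(0.084200, -0.016000) → end (x,ẋ)=(0.144047, 0.361473)
phase 2: p=0.1594, T=0.346, ωT=1.132908, cosh=1.713383, sinh=1.391288; start (x,ẋ)=(0.144047, 0.361473) → end (x,ẋ)=(0.286688, 0.549399)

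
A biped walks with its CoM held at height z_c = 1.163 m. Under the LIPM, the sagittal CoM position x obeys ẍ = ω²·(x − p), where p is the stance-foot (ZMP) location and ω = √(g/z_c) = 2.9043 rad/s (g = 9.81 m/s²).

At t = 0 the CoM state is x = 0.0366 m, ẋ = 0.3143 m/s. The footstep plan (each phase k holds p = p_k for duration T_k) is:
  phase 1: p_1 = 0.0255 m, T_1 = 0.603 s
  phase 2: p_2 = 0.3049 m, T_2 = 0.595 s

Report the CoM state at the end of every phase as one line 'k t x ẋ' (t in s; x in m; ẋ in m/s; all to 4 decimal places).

phase 1: p=0.0255, T=0.603, ωT=1.751293, cosh=2.967799, sinh=2.794249; start (x,ẋ)=(0.036600, 0.314300) → end (x,ẋ)=(0.360833, 1.022859)
phase 2: p=0.3049, T=0.595, ωT=1.728058, cosh=2.903671, sinh=2.726042; start (x,ẋ)=(0.360833, 1.022859) → end (x,ẋ)=(1.427390, 3.412882)

1 0.6030 0.3608 1.0229
2 1.1980 1.4274 3.4129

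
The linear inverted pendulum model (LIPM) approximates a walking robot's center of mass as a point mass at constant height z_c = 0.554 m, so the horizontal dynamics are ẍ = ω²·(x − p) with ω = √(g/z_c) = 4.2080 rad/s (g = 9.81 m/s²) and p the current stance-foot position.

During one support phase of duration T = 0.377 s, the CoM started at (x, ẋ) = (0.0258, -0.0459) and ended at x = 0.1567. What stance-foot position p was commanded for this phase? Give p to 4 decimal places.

p = -0.0754

ωT = 4.2080·0.377 = 1.586416; cosh(ωT) = 2.545432, sinh(ωT) = 2.340774
x(T) = p + (x₀−p)·cosh(ωT) + (ẋ₀/ω)·sinh(ωT) ⇒ p·(1 − cosh) = x(T) − x₀·cosh − (ẋ₀/ω)·sinh
numerator   = 0.1567 − (0.0258)·2.545432 − (-0.0459/4.2080)·2.340774 = 0.116561
denominator = 1 − 2.545432 = -1.545432
p = 0.116561 / -1.545432 = -0.0754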